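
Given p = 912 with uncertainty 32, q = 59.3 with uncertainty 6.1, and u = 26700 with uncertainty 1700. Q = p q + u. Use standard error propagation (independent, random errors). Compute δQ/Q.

0.0757

Let w = p·q = 54100. δw/w = √((1·δp/p)² + (1·δq/q)²) = √(0.00123 + 0.0106) = 0.109, so δw = 5880.
Q = w + u: δQ = √(δw² + δu²) = √(3.46e+07 + 2.89e+06) = 6120
Q = 80800, so δQ/Q = 6120/80800 = 0.0757.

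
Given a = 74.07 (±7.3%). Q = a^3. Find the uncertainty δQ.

89000

Products/powers → add relative errors in quadrature, weighted by exponent:
  (3·δa/a)² = (3×0.0730)² = 0.0480
δQ/Q = √(0.0480) = 0.219
Q = 406400, so δQ = 0.219 × 406400 = 89000.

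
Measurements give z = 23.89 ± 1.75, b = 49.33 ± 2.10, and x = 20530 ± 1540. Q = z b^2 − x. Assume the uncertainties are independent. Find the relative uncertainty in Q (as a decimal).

Let p = z·b^2 = 58140. δp/p = √((1·δz/z)² + (2·δb/b)²) = √(0.00537 + 0.00725) = 0.112, so δp = 6530.
Q = p − x: δQ = √(δp² + δx²) = √(4.26e+07 + 2.37e+06) = 6710
Q = 37610, so δQ/Q = 6710/37610 = 0.178.

0.178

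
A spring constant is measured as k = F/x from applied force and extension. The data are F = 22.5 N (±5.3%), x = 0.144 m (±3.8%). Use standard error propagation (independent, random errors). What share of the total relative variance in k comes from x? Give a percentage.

(δk/k)² = (1·δF/F)² + (-1·δx/x)²
  F term: (1×0.0530)² = 0.00281
  x term: (-1×0.0380)² = 0.00144
Total = 0.00425. Share from x = 0.00144/0.00425 = 0.340.

34.0%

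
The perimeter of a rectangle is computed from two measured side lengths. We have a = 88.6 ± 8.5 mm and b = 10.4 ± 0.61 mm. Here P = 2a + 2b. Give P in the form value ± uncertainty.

198 ± 17.0 mm

Absolute uncertainties add in quadrature for a linear combination:
  (2·δa)² = 289;  (2·δb)² = 1.49
δP = √(290) = 17.0 mm
P = 198 mm.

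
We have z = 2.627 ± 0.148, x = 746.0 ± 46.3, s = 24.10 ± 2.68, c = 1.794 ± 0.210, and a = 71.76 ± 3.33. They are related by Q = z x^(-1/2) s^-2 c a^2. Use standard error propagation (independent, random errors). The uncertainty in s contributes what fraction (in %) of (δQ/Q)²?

65.2%

(δQ/Q)² = (1·δz/z)² + (−½·δx/x)² + (-2·δs/s)² + (1·δc/c)² + (2·δa/a)²
  z term: (1×0.0563)² = 0.00317
  x term: (-0.5×0.0621)² = 0.000963
  s term: (-2×0.111)² = 0.0495
  c term: (1×0.117)² = 0.0137
  a term: (2×0.0464)² = 0.00861
Total = 0.0759. Share from s = 0.0495/0.0759 = 0.652.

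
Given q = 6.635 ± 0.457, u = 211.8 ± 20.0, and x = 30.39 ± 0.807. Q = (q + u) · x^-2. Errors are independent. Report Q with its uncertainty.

0.2365 ± 0.0250

Let w = q + u = 218.4. δw = √(δq² + δu²) = √(0.209 + 400) = 20.0, so δw/w = 0.0916.
Q is then a monomial in w, x:
δQ/Q = √((δw/w)² + (-2·δx/x)²) = √(0.00839 + 0.00282) = 0.106
Q = 0.2365, so δQ = 0.106 × 0.2365 = 0.0250.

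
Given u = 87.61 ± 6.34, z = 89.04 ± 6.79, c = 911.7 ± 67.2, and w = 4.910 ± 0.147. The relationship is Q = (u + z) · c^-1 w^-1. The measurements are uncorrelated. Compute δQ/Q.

0.0954

Let h = u + z = 176.7. δh = √(δu² + δz²) = √(40.2 + 46.1) = 9.29, so δh/h = 0.0526.
Q is then a monomial in h, c, w:
δQ/Q = √((δh/h)² + (-1·δc/c)² + (-1·δw/w)²) = √(0.00277 + 0.00543 + 0.000896) = 0.0954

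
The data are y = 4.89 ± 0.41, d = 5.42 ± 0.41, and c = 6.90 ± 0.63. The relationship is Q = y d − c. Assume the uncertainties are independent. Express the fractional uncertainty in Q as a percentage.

Let p = y·d = 26.5. δp/p = √((1·δy/y)² + (1·δd/d)²) = √(0.00703 + 0.00572) = 0.113, so δp = 2.99.
Q = p − c: δQ = √(δp² + δc²) = √(8.96 + 0.397) = 3.06
Q = 19.6, so δQ/Q = 3.06/19.6 = 0.156.

15.6%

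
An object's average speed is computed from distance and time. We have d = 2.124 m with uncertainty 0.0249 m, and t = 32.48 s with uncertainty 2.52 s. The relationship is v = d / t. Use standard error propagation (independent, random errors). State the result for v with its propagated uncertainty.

v is a product of powers, so relative uncertainties combine in quadrature:
  (1·δd/d)² = (1×0.0117)² = 0.000137;  (-1·δt/t)² = (-1×0.0776)² = 0.00602
δv/v = √(0.00616) = 0.0785
v = 0.06539 m/s, so δv = 0.0785 × 0.06539 = 0.00513 m/s.

0.06539 ± 0.00513 m/s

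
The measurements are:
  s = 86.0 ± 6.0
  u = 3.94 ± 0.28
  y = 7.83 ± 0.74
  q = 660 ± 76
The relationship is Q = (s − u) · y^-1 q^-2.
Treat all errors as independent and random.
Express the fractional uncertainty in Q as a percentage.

Let w = s − u = 82.1. δw = √(δs² + δu²) = √(36.0 + 0.0784) = 6.01, so δw/w = 0.0732.
Q is then a monomial in w, y, q:
δQ/Q = √((δw/w)² + (-1·δy/y)² + (-2·δq/q)²) = √(0.00536 + 0.00893 + 0.0530) = 0.259

25.9%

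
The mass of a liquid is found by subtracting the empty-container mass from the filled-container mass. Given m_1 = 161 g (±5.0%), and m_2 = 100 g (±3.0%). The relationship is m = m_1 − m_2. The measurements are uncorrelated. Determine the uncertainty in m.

For a sum/difference, combine absolute errors in quadrature:
  (δm_1)² = 64.8;  (δm_2)² = 9.00
δm = √(73.8) = 8.59 g

8.59 g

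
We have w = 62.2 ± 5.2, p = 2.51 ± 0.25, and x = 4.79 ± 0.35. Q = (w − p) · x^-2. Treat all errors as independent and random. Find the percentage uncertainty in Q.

Let u = w − p = 59.7. δu = √(δw² + δp²) = √(27.0 + 0.0625) = 5.21, so δu/u = 0.0872.
Q is then a monomial in u, x:
δQ/Q = √((δu/u)² + (-2·δx/x)²) = √(0.00761 + 0.0214) = 0.170

17.0%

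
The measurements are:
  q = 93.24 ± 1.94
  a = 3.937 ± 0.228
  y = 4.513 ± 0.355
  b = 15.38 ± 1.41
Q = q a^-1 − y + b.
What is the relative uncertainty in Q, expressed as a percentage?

Let p = q·a^-1 = 23.68. δp/p = √((1·δq/q)² + (-1·δa/a)²) = √(0.000433 + 0.00335) = 0.0615, so δp = 1.46.
Q = p − y + b: δQ = √(δp² + δy² + δb²) = √(2.12 + 0.126 + 1.99) = 2.06
Q = 34.55, so δQ/Q = 2.06/34.55 = 0.0596.

5.96%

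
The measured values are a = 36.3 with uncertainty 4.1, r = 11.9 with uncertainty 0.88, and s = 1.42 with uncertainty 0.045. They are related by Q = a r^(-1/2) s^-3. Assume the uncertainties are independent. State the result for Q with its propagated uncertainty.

3.68 ± 0.559

Relative error in a monomial: (δQ/Q)² = Σ (nᵢ · δxᵢ/xᵢ)².
  (1·δa/a)² = (1×0.113)² = 0.0128;  (−½·δr/r)² = (-0.5×0.0739)² = 0.00137;  (-3·δs/s)² = (-3×0.0317)² = 0.00904
δQ/Q = √(0.0232) = 0.152
Q = 3.68, so δQ = 0.152 × 3.68 = 0.559.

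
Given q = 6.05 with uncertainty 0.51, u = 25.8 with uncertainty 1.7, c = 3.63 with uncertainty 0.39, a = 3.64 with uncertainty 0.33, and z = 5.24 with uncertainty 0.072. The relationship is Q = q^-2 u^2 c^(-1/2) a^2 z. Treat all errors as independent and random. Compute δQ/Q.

Each factor contributes (exponent × relative error)² to (δQ/Q)²:
  (-2·δq/q)² = (-2×0.0843)² = 0.0284;  (2·δu/u)² = (2×0.0659)² = 0.0174;  (−½·δc/c)² = (-0.5×0.107)² = 0.00289;  (2·δa/a)² = (2×0.0907)² = 0.0329;  (1·δz/z)² = (1×0.0137)² = 0.000189
δQ/Q = √(0.0817) = 0.286

0.286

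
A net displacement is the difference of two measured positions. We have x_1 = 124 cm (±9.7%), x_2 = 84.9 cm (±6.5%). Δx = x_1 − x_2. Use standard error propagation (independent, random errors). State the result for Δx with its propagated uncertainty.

Sums and differences: (δΔx)² = Σ (cᵢ δxᵢ)².
  (δx_1)² = 145;  (δx_2)² = 30.5
δΔx = √(175) = 13.2 cm
Δx = 39.1 cm.

39.1 ± 13.2 cm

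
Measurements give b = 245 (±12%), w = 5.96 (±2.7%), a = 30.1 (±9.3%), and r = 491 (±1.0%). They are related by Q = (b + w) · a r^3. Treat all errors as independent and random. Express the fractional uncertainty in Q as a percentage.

Let u = b + w = 251. δu = √(δb² + δw²) = √(864 + 0.0259) = 29.4, so δu/u = 0.117.
Q is then a monomial in u, a, r:
δQ/Q = √((δu/u)² + (1·δa/a)² + (3·δr/r)²) = √(0.0137 + 0.00865 + 0.000900) = 0.153

15.3%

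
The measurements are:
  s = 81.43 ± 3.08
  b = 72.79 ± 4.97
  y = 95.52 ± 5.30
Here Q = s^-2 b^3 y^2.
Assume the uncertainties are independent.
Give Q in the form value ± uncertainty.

(5.307 ± 1.30) × 10^5

Products/powers → add relative errors in quadrature, weighted by exponent:
  (-2·δs/s)² = (-2×0.0378)² = 0.00572;  (3·δb/b)² = (3×0.0683)² = 0.0420;  (2·δy/y)² = (2×0.0555)² = 0.0123
δQ/Q = √(0.0600) = 0.245
Q = 530700, so δQ = 0.245 × 530700 = 1.3e+05.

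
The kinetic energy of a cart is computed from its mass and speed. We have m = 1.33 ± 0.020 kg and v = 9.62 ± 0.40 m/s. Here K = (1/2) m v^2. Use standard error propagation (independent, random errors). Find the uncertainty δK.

5.20 J

Each factor contributes (exponent × relative error)² to (δK/K)²:
  (1·δm/m)² = (1×0.0150)² = 0.000226;  (2·δv/v)² = (2×0.0416)² = 0.00692
δK/K = √(0.00714) = 0.0845
K = 61.5 J, so δK = 0.0845 × 61.5 = 5.20 J.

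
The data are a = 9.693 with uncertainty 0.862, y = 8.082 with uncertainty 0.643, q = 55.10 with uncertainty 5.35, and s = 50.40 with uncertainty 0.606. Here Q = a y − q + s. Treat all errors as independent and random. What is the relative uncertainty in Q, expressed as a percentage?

14.6%

Let p = a·y = 78.34. δp/p = √((1·δa/a)² + (1·δy/y)²) = √(0.00791 + 0.00633) = 0.119, so δp = 9.35.
Q = p − q + s: δQ = √(δp² + δq² + δs²) = √(87.4 + 28.6 + 0.367) = 10.8
Q = 73.64, so δQ/Q = 10.8/73.64 = 0.146.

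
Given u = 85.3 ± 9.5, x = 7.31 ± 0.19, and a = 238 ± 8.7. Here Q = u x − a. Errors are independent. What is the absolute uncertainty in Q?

71.8

Let p = u·x = 624. δp/p = √((1·δu/u)² + (1·δx/x)²) = √(0.0124 + 0.000676) = 0.114, so δp = 71.3.
Q = p − a: δQ = √(δp² + δa²) = √(5090 + 75.7) = 71.8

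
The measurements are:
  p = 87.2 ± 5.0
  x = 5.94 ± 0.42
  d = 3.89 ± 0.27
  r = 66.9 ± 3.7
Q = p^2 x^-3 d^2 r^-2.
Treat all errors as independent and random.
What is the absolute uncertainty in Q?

0.0367

For a monomial Q ∝ p^2, x^-3, d^2, r^-2, fractional errors add in quadrature:
  (2·δp/p)² = (2×0.0573)² = 0.0132;  (-3·δx/x)² = (-3×0.0707)² = 0.0450;  (2·δd/d)² = (2×0.0694)² = 0.0193;  (-2·δr/r)² = (-2×0.0553)² = 0.0122
δQ/Q = √(0.0897) = 0.299
Q = 0.123, so δQ = 0.299 × 0.123 = 0.0367.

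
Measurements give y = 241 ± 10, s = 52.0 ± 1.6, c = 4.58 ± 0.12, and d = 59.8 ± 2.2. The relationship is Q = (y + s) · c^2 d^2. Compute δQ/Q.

Let u = y + s = 293. δu = √(δy² + δs²) = √(100 + 2.56) = 10.1, so δu/u = 0.0346.
Q is then a monomial in u, c, d:
δQ/Q = √((δu/u)² + (2·δc/c)² + (2·δd/d)²) = √(0.00119 + 0.00275 + 0.00541) = 0.0967

0.0967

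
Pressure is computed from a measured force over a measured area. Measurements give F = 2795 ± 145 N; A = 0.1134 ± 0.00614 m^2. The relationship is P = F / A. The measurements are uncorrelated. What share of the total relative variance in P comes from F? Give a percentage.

47.9%

(δP/P)² = (1·δF/F)² + (-1·δA/A)²
  F term: (1×0.0519)² = 0.00269
  A term: (-1×0.0541)² = 0.00293
Total = 0.00562. Share from F = 0.00269/0.00562 = 0.479.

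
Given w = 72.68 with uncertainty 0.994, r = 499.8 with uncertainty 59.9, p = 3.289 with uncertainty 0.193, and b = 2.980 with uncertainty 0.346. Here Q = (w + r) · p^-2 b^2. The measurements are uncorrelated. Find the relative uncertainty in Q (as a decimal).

0.280

Let u = w + r = 572.5. δu = √(δw² + δr²) = √(0.988 + 3590) = 59.9, so δu/u = 0.105.
Q is then a monomial in u, p, b:
δQ/Q = √((δu/u)² + (-2·δp/p)² + (2·δb/b)²) = √(0.0110 + 0.0138 + 0.0539) = 0.280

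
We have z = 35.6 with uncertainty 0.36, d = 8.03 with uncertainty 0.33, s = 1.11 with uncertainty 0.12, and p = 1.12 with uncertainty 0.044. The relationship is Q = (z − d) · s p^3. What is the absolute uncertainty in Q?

6.92

Let u = z − d = 27.6. δu = √(δz² + δd²) = √(0.130 + 0.109) = 0.488, so δu/u = 0.0177.
Q is then a monomial in u, s, p:
δQ/Q = √((δu/u)² + (1·δs/s)² + (3·δp/p)²) = √(0.000314 + 0.0117 + 0.0139) = 0.161
Q = 43.0, so δQ = 0.161 × 43.0 = 6.92.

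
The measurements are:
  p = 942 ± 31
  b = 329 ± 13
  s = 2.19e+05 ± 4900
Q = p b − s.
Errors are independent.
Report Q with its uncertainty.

Let w = p·b = 3.1e+05. δw/w = √((1·δp/p)² + (1·δb/b)²) = √(0.00108 + 0.00156) = 0.0514, so δw = 15900.
Q = w − s: δQ = √(δw² + δs²) = √(2.54e+08 + 2.4e+07) = 16700
Q = 90900.

90900 ± 16700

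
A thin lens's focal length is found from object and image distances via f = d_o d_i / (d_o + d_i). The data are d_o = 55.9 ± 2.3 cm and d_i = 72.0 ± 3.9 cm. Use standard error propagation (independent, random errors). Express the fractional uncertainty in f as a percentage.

3.31%

∂f/∂d_o = (d_i/(d_o+d_i))² = 0.317;  ∂f/∂d_i = (d_o/(d_o+d_i))² = 0.191
δf = √((∂f/∂d_o · δd_o)² + (∂f/∂d_i · δd_i)²) = √(0.531 + 0.555) = 1.04 cm
f = 31.5 cm, so δf/f = 1.04/31.5 = 0.0331.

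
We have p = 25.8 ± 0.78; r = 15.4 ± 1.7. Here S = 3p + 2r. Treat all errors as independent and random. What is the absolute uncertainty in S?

For a sum/difference, combine absolute errors in quadrature:
  (3·δp)² = 5.48;  (2·δr)² = 11.6
δS = √(17.0) = 4.13

4.13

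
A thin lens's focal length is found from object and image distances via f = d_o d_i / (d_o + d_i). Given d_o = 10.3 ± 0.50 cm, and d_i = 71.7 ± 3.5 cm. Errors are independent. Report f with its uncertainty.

∂f/∂d_o = (d_i/(d_o+d_i))² = 0.765;  ∂f/∂d_i = (d_o/(d_o+d_i))² = 0.0158
δf = √((∂f/∂d_o · δd_o)² + (∂f/∂d_i · δd_i)²) = √(0.146 + 0.00305) = 0.386 cm
f = 9.01 cm.

9.01 ± 0.386 cm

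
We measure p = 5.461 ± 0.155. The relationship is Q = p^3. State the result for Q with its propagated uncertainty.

162.9 ± 13.9

Q ∝ p^3, so δQ/Q = |3| · δp/p = 3 × 0.0284 = 0.0851.
Q = 162.9, so δQ = 0.0851 × 162.9 = 13.9.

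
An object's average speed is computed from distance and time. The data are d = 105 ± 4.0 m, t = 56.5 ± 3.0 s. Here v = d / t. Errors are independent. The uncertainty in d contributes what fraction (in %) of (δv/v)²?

(δv/v)² = (1·δd/d)² + (-1·δt/t)²
  d term: (1×0.0381)² = 0.00145
  t term: (-1×0.0531)² = 0.00282
Total = 0.00427. Share from d = 0.00145/0.00427 = 0.340.

34.0%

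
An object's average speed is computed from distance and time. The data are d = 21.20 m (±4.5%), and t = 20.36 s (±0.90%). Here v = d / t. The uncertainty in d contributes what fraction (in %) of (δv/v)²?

96.2%

(δv/v)² = (1·δd/d)² + (-1·δt/t)²
  d term: (1×0.0450)² = 0.00202
  t term: (-1×0.00900)² = 8.1e-05
Total = 0.00211. Share from d = 0.00202/0.00211 = 0.962.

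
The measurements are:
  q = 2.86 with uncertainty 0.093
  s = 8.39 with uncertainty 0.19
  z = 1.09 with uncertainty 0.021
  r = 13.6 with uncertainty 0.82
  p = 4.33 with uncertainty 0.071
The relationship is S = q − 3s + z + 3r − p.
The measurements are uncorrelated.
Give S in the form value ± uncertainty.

15.2 ± 2.53

Absolute uncertainties add in quadrature for a linear combination:
  (δq)² = 0.00865;  (3·δs)² = 0.325;  (δz)² = 0.000441;  (3·δr)² = 6.05;  (δp)² = 0.00504
δS = √(6.39) = 2.53
S = 15.2.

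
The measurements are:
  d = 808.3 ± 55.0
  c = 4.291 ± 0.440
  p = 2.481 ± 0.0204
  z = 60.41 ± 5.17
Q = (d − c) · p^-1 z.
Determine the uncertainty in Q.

2150

Let u = d − c = 804.0. δu = √(δd² + δc²) = √(3020 + 0.194) = 55.0, so δu/u = 0.0684.
Q is then a monomial in u, p, z:
δQ/Q = √((δu/u)² + (-1·δp/p)² + (1·δz/z)²) = √(0.00468 + 6.76e-05 + 0.00732) = 0.110
Q = 19580, so δQ = 0.110 × 19580 = 2150.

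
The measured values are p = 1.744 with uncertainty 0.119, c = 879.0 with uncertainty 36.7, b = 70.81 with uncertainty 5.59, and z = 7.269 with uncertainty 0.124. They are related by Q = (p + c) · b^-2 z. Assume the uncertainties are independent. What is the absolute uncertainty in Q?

Let u = p + c = 880.7. δu = √(δp² + δc²) = √(0.0142 + 1350) = 36.7, so δu/u = 0.0417.
Q is then a monomial in u, b, z:
δQ/Q = √((δu/u)² + (-2·δb/b)² + (1·δz/z)²) = √(0.00174 + 0.0249 + 0.000291) = 0.164
Q = 1.277, so δQ = 0.164 × 1.277 = 0.210.

0.210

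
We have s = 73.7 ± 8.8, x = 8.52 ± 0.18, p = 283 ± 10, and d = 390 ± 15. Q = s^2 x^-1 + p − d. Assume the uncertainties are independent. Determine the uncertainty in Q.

Let w = s^2·x^-1 = 638. δw/w = √((2·δs/s)² + (-1·δx/x)²) = √(0.0570 + 0.000446) = 0.240, so δw = 153.
Q = w + p − d: δQ = √(δw² + δp² + δd²) = √(23400 + 100 + 225) = 154

154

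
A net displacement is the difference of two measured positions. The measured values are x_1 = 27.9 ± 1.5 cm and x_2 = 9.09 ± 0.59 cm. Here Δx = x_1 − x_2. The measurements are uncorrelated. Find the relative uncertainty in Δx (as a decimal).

Absolute uncertainties add in quadrature for a linear combination:
  (δx_1)² = 2.25;  (δx_2)² = 0.348
δΔx = √(2.60) = 1.61 cm
Δx = 18.8 cm, so δΔx/Δx = 1.61/18.8 = 0.0857.

0.0857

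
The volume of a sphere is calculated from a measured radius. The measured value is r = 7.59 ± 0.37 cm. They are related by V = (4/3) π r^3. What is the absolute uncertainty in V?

268 cm^3

V ∝ r^3, so δV/V = |3| · δr/r = 3 × 0.0487 = 0.146.
V = 1830 cm^3, so δV = 0.146 × 1830 = 268 cm^3.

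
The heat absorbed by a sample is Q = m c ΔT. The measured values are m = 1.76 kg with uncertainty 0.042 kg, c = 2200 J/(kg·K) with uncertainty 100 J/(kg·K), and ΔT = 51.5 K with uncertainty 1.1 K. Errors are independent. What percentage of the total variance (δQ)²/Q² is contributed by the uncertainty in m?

(δQ/Q)² = (1·δm/m)² + (1·δc/c)² + (1·δΔT/ΔT)²
  m term: (1×0.0239)² = 0.000569
  c term: (1×0.0455)² = 0.00207
  ΔT term: (1×0.0214)² = 0.000456
Total = 0.00309. Share from m = 0.000569/0.00309 = 0.184.

18.4%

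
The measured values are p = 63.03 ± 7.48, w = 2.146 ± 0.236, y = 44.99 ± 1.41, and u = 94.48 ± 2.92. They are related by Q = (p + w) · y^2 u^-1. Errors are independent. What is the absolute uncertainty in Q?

188

Let h = p + w = 65.18. δh = √(δp² + δw²) = √(56.0 + 0.0557) = 7.48, so δh/h = 0.115.
Q is then a monomial in h, y, u:
δQ/Q = √((δh/h)² + (2·δy/y)² + (-1·δu/u)²) = √(0.0132 + 0.00393 + 0.000955) = 0.134
Q = 1396, so δQ = 0.134 × 1396 = 188.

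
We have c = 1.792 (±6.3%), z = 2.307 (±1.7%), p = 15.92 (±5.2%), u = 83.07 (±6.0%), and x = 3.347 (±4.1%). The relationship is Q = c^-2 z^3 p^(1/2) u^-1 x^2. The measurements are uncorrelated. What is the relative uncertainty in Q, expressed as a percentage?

17.2%

Products/powers → add relative errors in quadrature, weighted by exponent:
  (-2·δc/c)² = (-2×0.0630)² = 0.0159;  (3·δz/z)² = (3×0.0170)² = 0.00260;  (½·δp/p)² = (0.5×0.0520)² = 0.000676;  (-1·δu/u)² = (-1×0.0600)² = 0.00360;  (2·δx/x)² = (2×0.0410)² = 0.00672
δQ/Q = √(0.0295) = 0.172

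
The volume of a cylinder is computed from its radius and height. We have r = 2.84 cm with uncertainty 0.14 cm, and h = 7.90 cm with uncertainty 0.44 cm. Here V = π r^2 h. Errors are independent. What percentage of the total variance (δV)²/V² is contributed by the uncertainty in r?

(δV/V)² = (2·δr/r)² + (1·δh/h)²
  r term: (2×0.0493)² = 0.00972
  h term: (1×0.0557)² = 0.00310
Total = 0.0128. Share from r = 0.00972/0.0128 = 0.758.

75.8%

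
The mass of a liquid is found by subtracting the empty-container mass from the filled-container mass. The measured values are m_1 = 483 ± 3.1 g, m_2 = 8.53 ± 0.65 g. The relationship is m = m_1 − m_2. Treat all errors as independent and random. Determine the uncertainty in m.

m is a linear combination, so absolute uncertainties add in quadrature:
  (δm_1)² = 9.61;  (δm_2)² = 0.423
δm = √(10.0) = 3.17 g

3.17 g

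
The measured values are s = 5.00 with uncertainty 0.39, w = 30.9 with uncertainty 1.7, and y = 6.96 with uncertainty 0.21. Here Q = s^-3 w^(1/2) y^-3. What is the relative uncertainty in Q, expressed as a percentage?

25.2%

Each factor contributes (exponent × relative error)² to (δQ/Q)²:
  (-3·δs/s)² = (-3×0.0780)² = 0.0548;  (½·δw/w)² = (0.5×0.0550)² = 0.000757;  (-3·δy/y)² = (-3×0.0302)² = 0.00819
δQ/Q = √(0.0637) = 0.252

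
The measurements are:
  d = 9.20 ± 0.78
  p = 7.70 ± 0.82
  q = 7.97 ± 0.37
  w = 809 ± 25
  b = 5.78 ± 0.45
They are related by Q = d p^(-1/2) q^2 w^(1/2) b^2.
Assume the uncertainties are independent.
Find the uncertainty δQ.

41600

Relative error in a monomial: (δQ/Q)² = Σ (nᵢ · δxᵢ/xᵢ)².
  (1·δd/d)² = (1×0.0848)² = 0.00719;  (−½·δp/p)² = (-0.5×0.106)² = 0.00284;  (2·δq/q)² = (2×0.0464)² = 0.00862;  (½·δw/w)² = (0.5×0.0309)² = 0.000239;  (2·δb/b)² = (2×0.0779)² = 0.0242
δQ/Q = √(0.0431) = 0.208
Q = 2e+05, so δQ = 0.208 × 2e+05 = 41600.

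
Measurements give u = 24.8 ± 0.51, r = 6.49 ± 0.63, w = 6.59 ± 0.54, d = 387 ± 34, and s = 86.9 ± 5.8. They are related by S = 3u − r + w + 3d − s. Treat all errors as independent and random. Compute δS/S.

Each term contributes (cᵢ δxᵢ)² to (δS)²:
  (3·δu)² = 2.34;  (δr)² = 0.397;  (δw)² = 0.292;  (3·δd)² = 10400;  (δs)² = 33.6
δS = √(10400) = 102
S = 1150, so δS/S = 102/1150 = 0.0890.

0.0890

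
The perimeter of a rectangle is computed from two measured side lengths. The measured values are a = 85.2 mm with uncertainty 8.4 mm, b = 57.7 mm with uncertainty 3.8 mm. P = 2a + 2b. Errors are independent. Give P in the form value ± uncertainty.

Sums and differences: (δP)² = Σ (cᵢ δxᵢ)².
  (2·δa)² = 282;  (2·δb)² = 57.8
δP = √(340) = 18.4 mm
P = 286 mm.

286 ± 18.4 mm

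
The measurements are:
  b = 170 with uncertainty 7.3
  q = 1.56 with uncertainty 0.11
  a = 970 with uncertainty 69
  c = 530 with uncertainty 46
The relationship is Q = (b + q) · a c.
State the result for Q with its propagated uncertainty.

(8.82 ± 1.06) × 10^7

Let u = b + q = 172. δu = √(δb² + δq²) = √(53.3 + 0.0121) = 7.30, so δu/u = 0.0426.
Q is then a monomial in u, a, c:
δQ/Q = √((δu/u)² + (1·δa/a)² + (1·δc/c)²) = √(0.00181 + 0.00506 + 0.00753) = 0.120
Q = 8.82e+07, so δQ = 0.120 × 8.82e+07 = 1.06e+07.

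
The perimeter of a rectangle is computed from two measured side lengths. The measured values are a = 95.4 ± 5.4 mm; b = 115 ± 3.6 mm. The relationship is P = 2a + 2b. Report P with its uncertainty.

P is a linear combination, so absolute uncertainties add in quadrature:
  (2·δa)² = 117;  (2·δb)² = 51.8
δP = √(168) = 13.0 mm
P = 421 mm.

421 ± 13.0 mm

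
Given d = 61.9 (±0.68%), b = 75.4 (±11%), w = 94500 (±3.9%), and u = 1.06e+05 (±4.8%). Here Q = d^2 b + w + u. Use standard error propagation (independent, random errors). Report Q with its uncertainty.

(4.89 ± 0.326) × 10^5

Let p = d^2·b = 2.89e+05. δp/p = √((2·δd/d)² + (1·δb/b)²) = √(0.000185 + 0.0121) = 0.111, so δp = 32000.
Q = p + w + u: δQ = √(δp² + δw² + δu²) = √(1.03e+09 + 1.36e+07 + 2.59e+07) = 32600
Q = 4.89e+05.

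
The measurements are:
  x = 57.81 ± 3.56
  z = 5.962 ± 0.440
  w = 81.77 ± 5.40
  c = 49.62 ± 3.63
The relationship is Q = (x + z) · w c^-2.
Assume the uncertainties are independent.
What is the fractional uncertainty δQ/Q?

0.170

Let u = x + z = 63.77. δu = √(δx² + δz²) = √(12.7 + 0.194) = 3.59, so δu/u = 0.0562.
Q is then a monomial in u, w, c:
δQ/Q = √((δu/u)² + (1·δw/w)² + (-2·δc/c)²) = √(0.00316 + 0.00436 + 0.0214) = 0.170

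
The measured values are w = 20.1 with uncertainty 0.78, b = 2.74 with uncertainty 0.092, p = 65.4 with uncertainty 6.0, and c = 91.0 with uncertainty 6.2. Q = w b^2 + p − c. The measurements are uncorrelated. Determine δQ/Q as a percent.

Let h = w·b^2 = 151. δh/h = √((1·δw/w)² + (2·δb/b)²) = √(0.00151 + 0.00451) = 0.0776, so δh = 11.7.
Q = h + p − c: δQ = √(δh² + δp² + δc²) = √(137 + 36.0 + 38.4) = 14.5
Q = 125, so δQ/Q = 14.5/125 = 0.116.

11.6%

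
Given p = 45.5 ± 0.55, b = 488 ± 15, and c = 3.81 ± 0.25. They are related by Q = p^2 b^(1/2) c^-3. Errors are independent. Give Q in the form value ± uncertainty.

Relative error in a monomial: (δQ/Q)² = Σ (nᵢ · δxᵢ/xᵢ)².
  (2·δp/p)² = (2×0.0121)² = 0.000584;  (½·δb/b)² = (0.5×0.0307)² = 0.000236;  (-3·δc/c)² = (-3×0.0656)² = 0.0388
δQ/Q = √(0.0396) = 0.199
Q = 827, so δQ = 0.199 × 827 = 164.

827 ± 164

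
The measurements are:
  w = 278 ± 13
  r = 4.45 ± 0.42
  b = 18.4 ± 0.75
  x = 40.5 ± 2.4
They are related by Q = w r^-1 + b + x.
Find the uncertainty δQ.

7.04

Let p = w·r^-1 = 62.5. δp/p = √((1·δw/w)² + (-1·δr/r)²) = √(0.00219 + 0.00891) = 0.105, so δp = 6.58.
Q = p + b + x: δQ = √(δp² + δb² + δx²) = √(43.3 + 0.562 + 5.76) = 7.04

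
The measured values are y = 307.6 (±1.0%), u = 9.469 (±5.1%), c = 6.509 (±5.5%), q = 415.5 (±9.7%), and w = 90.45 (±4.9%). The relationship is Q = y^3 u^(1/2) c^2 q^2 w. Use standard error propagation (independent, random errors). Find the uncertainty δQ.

1.37e+16

For a monomial Q ∝ y^3, u^(1/2), c^2, q^2, w, fractional errors add in quadrature:
  (3·δy/y)² = (3×0.0100)² = 0.000900;  (½·δu/u)² = (0.5×0.0510)² = 0.000650;  (2·δc/c)² = (2×0.0550)² = 0.0121;  (2·δq/q)² = (2×0.0970)² = 0.0376;  (1·δw/w)² = (1×0.0490)² = 0.00240
δQ/Q = √(0.0537) = 0.232
Q = 5.925e+16, so δQ = 0.232 × 5.925e+16 = 1.37e+16.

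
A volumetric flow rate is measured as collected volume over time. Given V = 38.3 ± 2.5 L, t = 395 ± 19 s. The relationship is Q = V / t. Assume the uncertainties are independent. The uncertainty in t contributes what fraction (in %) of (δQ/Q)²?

35.2%

(δQ/Q)² = (1·δV/V)² + (-1·δt/t)²
  V term: (1×0.0653)² = 0.00426
  t term: (-1×0.0481)² = 0.00231
Total = 0.00657. Share from t = 0.00231/0.00657 = 0.352.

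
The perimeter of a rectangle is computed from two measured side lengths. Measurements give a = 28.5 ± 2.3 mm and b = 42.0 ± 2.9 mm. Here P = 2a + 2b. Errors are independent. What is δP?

7.40 mm

Absolute uncertainties add in quadrature for a linear combination:
  (2·δa)² = 21.2;  (2·δb)² = 33.6
δP = √(54.8) = 7.40 mm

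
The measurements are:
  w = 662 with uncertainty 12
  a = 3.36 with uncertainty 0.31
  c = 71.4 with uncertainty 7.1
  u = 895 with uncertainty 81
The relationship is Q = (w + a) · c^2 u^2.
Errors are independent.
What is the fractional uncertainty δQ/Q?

Let h = w + a = 665. δh = √(δw² + δa²) = √(144 + 0.0961) = 12.0, so δh/h = 0.0180.
Q is then a monomial in h, c, u:
δQ/Q = √((δh/h)² + (2·δc/c)² + (2·δu/u)²) = √(0.000325 + 0.0396 + 0.0328) = 0.270

0.270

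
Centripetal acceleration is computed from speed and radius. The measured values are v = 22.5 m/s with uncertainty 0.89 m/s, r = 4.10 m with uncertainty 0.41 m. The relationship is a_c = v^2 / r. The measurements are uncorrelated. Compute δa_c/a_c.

0.128

Relative error in a monomial: (δa_c/a_c)² = Σ (nᵢ · δxᵢ/xᵢ)².
  (2·δv/v)² = (2×0.0396)² = 0.00626;  (-1·δr/r)² = (-1×0.100)² = 0.0100
δa_c/a_c = √(0.0163) = 0.128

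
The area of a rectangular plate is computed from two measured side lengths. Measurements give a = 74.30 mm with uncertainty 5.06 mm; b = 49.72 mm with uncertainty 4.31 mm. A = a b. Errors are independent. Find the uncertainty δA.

Since A is a product/quotient, work with relative uncertainties:
  (1·δa/a)² = (1×0.0681)² = 0.00464;  (1·δb/b)² = (1×0.0867)² = 0.00751
δA/A = √(0.0122) = 0.110
A = 3694 mm^2, so δA = 0.110 × 3694 = 407 mm^2.

407 mm^2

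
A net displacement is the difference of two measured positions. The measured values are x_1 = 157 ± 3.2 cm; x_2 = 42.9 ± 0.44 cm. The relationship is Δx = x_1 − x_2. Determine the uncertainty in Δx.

3.23 cm

Absolute uncertainties add in quadrature for a linear combination:
  (δx_1)² = 10.2;  (δx_2)² = 0.194
δΔx = √(10.4) = 3.23 cm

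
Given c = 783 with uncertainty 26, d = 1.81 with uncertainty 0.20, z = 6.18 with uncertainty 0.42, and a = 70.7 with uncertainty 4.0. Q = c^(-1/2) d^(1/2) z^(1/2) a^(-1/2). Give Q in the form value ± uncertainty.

Q is a product of powers, so relative uncertainties combine in quadrature:
  (−½·δc/c)² = (-0.5×0.0332)² = 0.000276;  (½·δd/d)² = (0.5×0.110)² = 0.00305;  (½·δz/z)² = (0.5×0.0680)² = 0.00115;  (−½·δa/a)² = (-0.5×0.0566)² = 0.000800
δQ/Q = √(0.00528) = 0.0727
Q = 0.0142, so δQ = 0.0727 × 0.0142 = 0.00103.

0.0142 ± 0.00103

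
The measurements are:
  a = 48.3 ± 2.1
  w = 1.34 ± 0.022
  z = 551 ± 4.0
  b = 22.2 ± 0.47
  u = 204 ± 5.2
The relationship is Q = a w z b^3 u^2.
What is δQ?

1.53e+12

Relative error in a monomial: (δQ/Q)² = Σ (nᵢ · δxᵢ/xᵢ)².
  (1·δa/a)² = (1×0.0435)² = 0.00189;  (1·δw/w)² = (1×0.0164)² = 0.000270;  (1·δz/z)² = (1×0.00726)² = 5.27e-05;  (3·δb/b)² = (3×0.0212)² = 0.00403;  (2·δu/u)² = (2×0.0255)² = 0.00260
δQ/Q = √(0.00885) = 0.0941
Q = 1.62e+13, so δQ = 0.0941 × 1.62e+13 = 1.53e+12.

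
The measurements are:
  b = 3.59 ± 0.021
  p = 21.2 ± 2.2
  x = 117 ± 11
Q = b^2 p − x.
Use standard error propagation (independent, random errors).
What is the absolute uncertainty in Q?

Let w = b^2·p = 273. δw/w = √((2·δb/b)² + (1·δp/p)²) = √(0.000137 + 0.0108) = 0.104, so δw = 28.5.
Q = w − x: δQ = √(δw² + δx²) = √(814 + 121) = 30.6

30.6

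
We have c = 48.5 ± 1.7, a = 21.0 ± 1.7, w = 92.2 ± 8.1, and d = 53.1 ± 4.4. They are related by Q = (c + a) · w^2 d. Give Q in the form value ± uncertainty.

Let u = c + a = 69.5. δu = √(δc² + δa²) = √(2.89 + 2.89) = 2.40, so δu/u = 0.0346.
Q is then a monomial in u, w, d:
δQ/Q = √((δu/u)² + (2·δw/w)² + (1·δd/d)²) = √(0.00120 + 0.0309 + 0.00687) = 0.197
Q = 3.14e+07, so δQ = 0.197 × 3.14e+07 = 6.19e+06.

(3.14 ± 0.619) × 10^7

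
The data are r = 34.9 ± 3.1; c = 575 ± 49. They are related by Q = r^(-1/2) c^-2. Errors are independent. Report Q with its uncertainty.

(5.12 ± 0.902) × 10^-7

Q is a product of powers, so relative uncertainties combine in quadrature:
  (−½·δr/r)² = (-0.5×0.0888)² = 0.00197;  (-2·δc/c)² = (-2×0.0852)² = 0.0290
δQ/Q = √(0.0310) = 0.176
Q = 5.12e-07, so δQ = 0.176 × 5.12e-07 = 9.02e-08.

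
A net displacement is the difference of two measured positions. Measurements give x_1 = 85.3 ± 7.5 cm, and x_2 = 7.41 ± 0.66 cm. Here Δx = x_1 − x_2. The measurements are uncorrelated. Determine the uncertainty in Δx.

Absolute uncertainties add in quadrature for a linear combination:
  (δx_1)² = 56.2;  (δx_2)² = 0.436
δΔx = √(56.7) = 7.53 cm

7.53 cm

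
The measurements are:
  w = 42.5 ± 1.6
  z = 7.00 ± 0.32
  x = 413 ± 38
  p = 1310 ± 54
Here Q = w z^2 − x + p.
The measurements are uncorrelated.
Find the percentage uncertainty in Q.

Let h = w·z^2 = 2080. δh/h = √((1·δw/w)² + (2·δz/z)²) = √(0.00142 + 0.00836) = 0.0989, so δh = 206.
Q = h − x + p: δQ = √(δh² + δx² + δp²) = √(42400 + 1440 + 2920) = 216
Q = 2980, so δQ/Q = 216/2980 = 0.0726.

7.26%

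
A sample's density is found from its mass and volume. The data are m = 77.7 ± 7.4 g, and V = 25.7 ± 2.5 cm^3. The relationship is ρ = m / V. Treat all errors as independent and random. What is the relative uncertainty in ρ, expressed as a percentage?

13.6%

Products/powers → add relative errors in quadrature, weighted by exponent:
  (1·δm/m)² = (1×0.0952)² = 0.00907;  (-1·δV/V)² = (-1×0.0973)² = 0.00946
δρ/ρ = √(0.0185) = 0.136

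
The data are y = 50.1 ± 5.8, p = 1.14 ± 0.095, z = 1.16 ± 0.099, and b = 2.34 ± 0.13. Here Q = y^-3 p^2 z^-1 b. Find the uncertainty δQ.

8.31e-06

Relative error in a monomial: (δQ/Q)² = Σ (nᵢ · δxᵢ/xᵢ)².
  (-3·δy/y)² = (-3×0.116)² = 0.121;  (2·δp/p)² = (2×0.0833)² = 0.0278;  (-1·δz/z)² = (-1×0.0853)² = 0.00728;  (1·δb/b)² = (1×0.0556)² = 0.00309
δQ/Q = √(0.159) = 0.398
Q = 2.08e-05, so δQ = 0.398 × 2.08e-05 = 8.31e-06.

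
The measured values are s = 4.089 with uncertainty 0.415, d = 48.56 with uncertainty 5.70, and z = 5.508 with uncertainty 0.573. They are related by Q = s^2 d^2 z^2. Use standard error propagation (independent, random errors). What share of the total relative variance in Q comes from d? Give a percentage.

39.5%

(δQ/Q)² = (2·δs/s)² + (2·δd/d)² + (2·δz/z)²
  s term: (2×0.101)² = 0.0412
  d term: (2×0.117)² = 0.0551
  z term: (2×0.104)² = 0.0433
Total = 0.140. Share from d = 0.0551/0.140 = 0.395.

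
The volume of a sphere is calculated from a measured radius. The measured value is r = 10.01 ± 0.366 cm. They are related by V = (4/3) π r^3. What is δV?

V ∝ r^3, so δV/V = |3| · δr/r = 3 × 0.0366 = 0.110.
V = 4201 cm^3, so δV = 0.110 × 4201 = 461 cm^3.

461 cm^3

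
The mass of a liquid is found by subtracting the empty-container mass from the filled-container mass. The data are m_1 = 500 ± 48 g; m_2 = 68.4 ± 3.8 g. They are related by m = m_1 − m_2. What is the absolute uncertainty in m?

m is a linear combination, so absolute uncertainties add in quadrature:
  (δm_1)² = 2300;  (δm_2)² = 14.4
δm = √(2320) = 48.2 g

48.2 g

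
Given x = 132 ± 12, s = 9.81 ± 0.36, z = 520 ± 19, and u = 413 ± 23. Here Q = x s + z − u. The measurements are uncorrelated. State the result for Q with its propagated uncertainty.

Let p = x·s = 1290. δp/p = √((1·δx/x)² + (1·δs/s)²) = √(0.00826 + 0.00135) = 0.0980, so δp = 127.
Q = p + z − u: δQ = √(δp² + δz² + δu²) = √(16100 + 361 + 529) = 130
Q = 1400.

1400 ± 130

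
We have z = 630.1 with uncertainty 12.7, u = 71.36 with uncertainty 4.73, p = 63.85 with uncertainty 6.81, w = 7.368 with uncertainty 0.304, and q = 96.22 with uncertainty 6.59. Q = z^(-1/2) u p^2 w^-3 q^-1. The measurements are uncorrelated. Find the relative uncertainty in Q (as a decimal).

0.265

Relative error in a monomial: (δQ/Q)² = Σ (nᵢ · δxᵢ/xᵢ)².
  (−½·δz/z)² = (-0.5×0.0202)² = 0.000102;  (1·δu/u)² = (1×0.0663)² = 0.00439;  (2·δp/p)² = (2×0.107)² = 0.0455;  (-3·δw/w)² = (-3×0.0413)² = 0.0153;  (-1·δq/q)² = (-1×0.0685)² = 0.00469
δQ/Q = √(0.0700) = 0.265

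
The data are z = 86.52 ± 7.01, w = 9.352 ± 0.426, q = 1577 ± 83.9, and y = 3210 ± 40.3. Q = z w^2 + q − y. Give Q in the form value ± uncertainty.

Let p = z·w^2 = 7567. δp/p = √((1·δz/z)² + (2·δw/w)²) = √(0.00656 + 0.00830) = 0.122, so δp = 923.
Q = p + q − y: δQ = √(δp² + δq² + δy²) = √(8.51e+05 + 7040 + 1620) = 927
Q = 5934.

5934 ± 927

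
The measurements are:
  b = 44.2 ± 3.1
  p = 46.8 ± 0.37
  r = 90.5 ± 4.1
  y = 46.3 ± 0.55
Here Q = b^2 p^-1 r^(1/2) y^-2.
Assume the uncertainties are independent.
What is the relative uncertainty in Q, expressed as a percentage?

Q is a product of powers, so relative uncertainties combine in quadrature:
  (2·δb/b)² = (2×0.0701)² = 0.0197;  (-1·δp/p)² = (-1×0.00791)² = 6.25e-05;  (½·δr/r)² = (0.5×0.0453)² = 0.000513;  (-2·δy/y)² = (-2×0.0119)² = 0.000564
δQ/Q = √(0.0208) = 0.144

14.4%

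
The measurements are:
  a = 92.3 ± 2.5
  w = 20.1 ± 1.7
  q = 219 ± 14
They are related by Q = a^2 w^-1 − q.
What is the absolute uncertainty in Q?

Let p = a^2·w^-1 = 424. δp/p = √((2·δa/a)² + (-1·δw/w)²) = √(0.00293 + 0.00715) = 0.100, so δp = 42.6.
Q = p − q: δQ = √(δp² + δq²) = √(1810 + 196) = 44.8

44.8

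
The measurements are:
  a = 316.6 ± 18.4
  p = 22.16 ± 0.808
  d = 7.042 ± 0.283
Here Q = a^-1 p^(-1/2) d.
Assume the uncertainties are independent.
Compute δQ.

For a monomial Q ∝ a^-1, p^(-1/2), d, fractional errors add in quadrature:
  (-1·δa/a)² = (-1×0.0581)² = 0.00338;  (−½·δp/p)² = (-0.5×0.0365)² = 0.000332;  (1·δd/d)² = (1×0.0402)² = 0.00162
δQ/Q = √(0.00533) = 0.0730
Q = 0.004725, so δQ = 0.0730 × 0.004725 = 0.000345.

0.000345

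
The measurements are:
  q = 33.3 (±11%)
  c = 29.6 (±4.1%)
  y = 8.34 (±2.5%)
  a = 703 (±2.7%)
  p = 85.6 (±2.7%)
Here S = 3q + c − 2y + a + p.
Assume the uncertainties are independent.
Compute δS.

22.1

Absolute uncertainties add in quadrature for a linear combination:
  (3·δq)² = 121;  (δc)² = 1.47;  (2·δy)² = 0.174;  (δa)² = 360;  (δp)² = 5.34
δS = √(488) = 22.1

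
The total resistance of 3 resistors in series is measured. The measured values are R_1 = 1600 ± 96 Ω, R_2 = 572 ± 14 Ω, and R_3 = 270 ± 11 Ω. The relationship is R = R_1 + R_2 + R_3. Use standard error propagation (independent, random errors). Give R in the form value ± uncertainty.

2440 ± 97.6 Ω

Sums and differences: (δR)² = Σ (cᵢ δxᵢ)².
  (δR_1)² = 9220;  (δR_2)² = 196;  (δR_3)² = 121
δR = √(9530) = 97.6 Ω
R = 2440 Ω.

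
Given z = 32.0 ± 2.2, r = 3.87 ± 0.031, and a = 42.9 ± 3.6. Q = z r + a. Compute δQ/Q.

0.0558

Let p = z·r = 124. δp/p = √((1·δz/z)² + (1·δr/r)²) = √(0.00473 + 6.42e-05) = 0.0692, so δp = 8.57.
Q = p + a: δQ = √(δp² + δa²) = √(73.5 + 13.0) = 9.30
Q = 167, so δQ/Q = 9.30/167 = 0.0558.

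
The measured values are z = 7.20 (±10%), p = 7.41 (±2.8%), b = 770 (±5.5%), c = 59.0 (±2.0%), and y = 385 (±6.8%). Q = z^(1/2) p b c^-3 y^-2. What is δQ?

8.48e-08

Relative error in a monomial: (δQ/Q)² = Σ (nᵢ · δxᵢ/xᵢ)².
  (½·δz/z)² = (0.5×0.100)² = 0.00250;  (1·δp/p)² = (1×0.0280)² = 0.000784;  (1·δb/b)² = (1×0.0550)² = 0.00302;  (-3·δc/c)² = (-3×0.0200)² = 0.00360;  (-2·δy/y)² = (-2×0.0680)² = 0.0185
δQ/Q = √(0.0284) = 0.169
Q = 5.03e-07, so δQ = 0.169 × 5.03e-07 = 8.48e-08.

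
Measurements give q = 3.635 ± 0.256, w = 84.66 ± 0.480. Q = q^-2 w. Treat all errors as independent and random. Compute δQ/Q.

0.141

Relative error in a monomial: (δQ/Q)² = Σ (nᵢ · δxᵢ/xᵢ)².
  (-2·δq/q)² = (-2×0.0704)² = 0.0198;  (1·δw/w)² = (1×0.00567)² = 3.21e-05
δQ/Q = √(0.0199) = 0.141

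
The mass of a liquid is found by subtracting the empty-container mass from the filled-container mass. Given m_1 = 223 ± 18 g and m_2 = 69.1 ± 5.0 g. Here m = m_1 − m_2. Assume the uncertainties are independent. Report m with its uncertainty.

154 ± 18.7 g

Sums and differences: (δm)² = Σ (cᵢ δxᵢ)².
  (δm_1)² = 324;  (δm_2)² = 25.0
δm = √(349) = 18.7 g
m = 154 g.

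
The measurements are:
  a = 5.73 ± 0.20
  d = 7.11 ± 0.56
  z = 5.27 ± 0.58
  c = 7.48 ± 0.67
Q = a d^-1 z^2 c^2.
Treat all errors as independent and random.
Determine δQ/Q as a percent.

29.7%

For a monomial Q ∝ a, d^-1, z^2, c^2, fractional errors add in quadrature:
  (1·δa/a)² = (1×0.0349)² = 0.00122;  (-1·δd/d)² = (-1×0.0788)² = 0.00620;  (2·δz/z)² = (2×0.110)² = 0.0485;  (2·δc/c)² = (2×0.0896)² = 0.0321
δQ/Q = √(0.0880) = 0.297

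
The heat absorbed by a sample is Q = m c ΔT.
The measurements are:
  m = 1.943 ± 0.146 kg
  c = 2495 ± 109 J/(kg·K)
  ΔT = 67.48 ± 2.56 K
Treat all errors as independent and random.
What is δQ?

Q is a product of powers, so relative uncertainties combine in quadrature:
  (1·δm/m)² = (1×0.0751)² = 0.00565;  (1·δc/c)² = (1×0.0437)² = 0.00191;  (1·δΔT/ΔT)² = (1×0.0379)² = 0.00144
δQ/Q = √(0.00899) = 0.0948
Q = 327100 J, so δQ = 0.0948 × 327100 = 31000 J.

31000 J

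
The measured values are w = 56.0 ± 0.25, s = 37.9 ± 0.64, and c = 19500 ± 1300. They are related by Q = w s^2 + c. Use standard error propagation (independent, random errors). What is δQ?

Let p = w·s^2 = 80400. δp/p = √((1·δw/w)² + (2·δs/s)²) = √(1.99e-05 + 0.00114) = 0.0341, so δp = 2740.
Q = p + c: δQ = √(δp² + δc²) = √(7.51e+06 + 1.69e+06) = 3030

3030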